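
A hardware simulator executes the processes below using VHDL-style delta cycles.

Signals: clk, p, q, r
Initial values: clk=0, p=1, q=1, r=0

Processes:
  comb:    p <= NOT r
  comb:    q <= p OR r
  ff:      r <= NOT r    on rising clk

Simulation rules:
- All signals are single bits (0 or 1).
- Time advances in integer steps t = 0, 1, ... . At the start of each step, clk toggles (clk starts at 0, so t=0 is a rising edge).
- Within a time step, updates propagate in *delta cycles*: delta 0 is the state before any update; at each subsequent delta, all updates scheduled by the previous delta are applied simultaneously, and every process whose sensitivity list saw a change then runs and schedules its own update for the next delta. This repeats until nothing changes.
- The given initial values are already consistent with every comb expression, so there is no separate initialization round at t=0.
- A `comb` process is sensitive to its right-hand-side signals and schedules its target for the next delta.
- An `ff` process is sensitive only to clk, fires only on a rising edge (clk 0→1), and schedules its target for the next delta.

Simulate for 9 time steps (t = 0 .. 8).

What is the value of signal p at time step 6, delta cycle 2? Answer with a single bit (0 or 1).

0

[bits: r,q,p,clk]
t=0: Δ0=0110 Δ1=0111 Δ2=1111 Δ3=1101 | 3Δ
t=1: Δ0=1101 Δ1=1100 | 1Δ
t=2: Δ0=1100 Δ1=1101 Δ2=0101 Δ3=0011 Δ4=0111 | 4Δ
t=3: Δ0=0111 Δ1=0110 | 1Δ
t=4: Δ0=0110 Δ1=0111 Δ2=1111 Δ3=1101 | 3Δ
t=5: Δ0=1101 Δ1=1100 | 1Δ
t=6: Δ0=1100 Δ1=1101 Δ2=0101 Δ3=0011 Δ4=0111 | 4Δ
t=7: Δ0=0111 Δ1=0110 | 1Δ
t=8: Δ0=0110 Δ1=0111 Δ2=1111 Δ3=1101 | 3Δ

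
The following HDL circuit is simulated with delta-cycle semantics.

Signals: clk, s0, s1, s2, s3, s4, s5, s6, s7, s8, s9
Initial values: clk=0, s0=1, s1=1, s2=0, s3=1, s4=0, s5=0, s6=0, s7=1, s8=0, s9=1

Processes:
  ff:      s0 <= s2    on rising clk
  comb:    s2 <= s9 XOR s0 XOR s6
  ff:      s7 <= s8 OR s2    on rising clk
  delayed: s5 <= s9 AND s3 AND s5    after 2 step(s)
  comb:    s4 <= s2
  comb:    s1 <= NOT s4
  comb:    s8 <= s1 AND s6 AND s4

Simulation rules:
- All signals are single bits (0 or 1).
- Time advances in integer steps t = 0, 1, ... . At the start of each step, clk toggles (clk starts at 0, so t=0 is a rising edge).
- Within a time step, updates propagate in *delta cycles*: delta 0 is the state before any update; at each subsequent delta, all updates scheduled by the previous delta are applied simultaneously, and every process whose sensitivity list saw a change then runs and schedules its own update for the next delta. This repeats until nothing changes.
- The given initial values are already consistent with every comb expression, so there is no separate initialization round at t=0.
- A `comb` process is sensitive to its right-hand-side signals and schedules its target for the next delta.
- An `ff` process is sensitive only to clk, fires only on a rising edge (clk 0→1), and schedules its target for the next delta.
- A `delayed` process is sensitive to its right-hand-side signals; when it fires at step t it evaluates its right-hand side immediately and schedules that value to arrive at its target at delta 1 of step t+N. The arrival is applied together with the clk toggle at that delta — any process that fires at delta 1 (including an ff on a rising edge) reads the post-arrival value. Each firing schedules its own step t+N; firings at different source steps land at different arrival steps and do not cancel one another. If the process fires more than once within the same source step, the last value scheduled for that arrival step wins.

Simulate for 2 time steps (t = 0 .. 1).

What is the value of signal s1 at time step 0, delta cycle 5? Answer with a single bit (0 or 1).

t0.Δ0 s9=1 s5=0 s8=0 s7=1 s1=1 s3=1 s2=0 s6=0 clk=0 s4=0 s0=1
t0.Δ1 s9=1 s5=0 s8=0 s7=1 s1=1 s3=1 s2=0 s6=0 clk=1 s4=0 s0=1
t0.Δ2 s9=1 s5=0 s8=0 s7=0 s1=1 s3=1 s2=0 s6=0 clk=1 s4=0 s0=0
t0.Δ3 s9=1 s5=0 s8=0 s7=0 s1=1 s3=1 s2=1 s6=0 clk=1 s4=0 s0=0
t0.Δ4 s9=1 s5=0 s8=0 s7=0 s1=1 s3=1 s2=1 s6=0 clk=1 s4=1 s0=0
t0.Δ5 s9=1 s5=0 s8=0 s7=0 s1=0 s3=1 s2=1 s6=0 clk=1 s4=1 s0=0
t1.Δ0 s9=1 s5=0 s8=0 s7=0 s1=0 s3=1 s2=1 s6=0 clk=1 s4=1 s0=0
t1.Δ1 s9=1 s5=0 s8=0 s7=0 s1=0 s3=1 s2=1 s6=0 clk=0 s4=1 s0=0

0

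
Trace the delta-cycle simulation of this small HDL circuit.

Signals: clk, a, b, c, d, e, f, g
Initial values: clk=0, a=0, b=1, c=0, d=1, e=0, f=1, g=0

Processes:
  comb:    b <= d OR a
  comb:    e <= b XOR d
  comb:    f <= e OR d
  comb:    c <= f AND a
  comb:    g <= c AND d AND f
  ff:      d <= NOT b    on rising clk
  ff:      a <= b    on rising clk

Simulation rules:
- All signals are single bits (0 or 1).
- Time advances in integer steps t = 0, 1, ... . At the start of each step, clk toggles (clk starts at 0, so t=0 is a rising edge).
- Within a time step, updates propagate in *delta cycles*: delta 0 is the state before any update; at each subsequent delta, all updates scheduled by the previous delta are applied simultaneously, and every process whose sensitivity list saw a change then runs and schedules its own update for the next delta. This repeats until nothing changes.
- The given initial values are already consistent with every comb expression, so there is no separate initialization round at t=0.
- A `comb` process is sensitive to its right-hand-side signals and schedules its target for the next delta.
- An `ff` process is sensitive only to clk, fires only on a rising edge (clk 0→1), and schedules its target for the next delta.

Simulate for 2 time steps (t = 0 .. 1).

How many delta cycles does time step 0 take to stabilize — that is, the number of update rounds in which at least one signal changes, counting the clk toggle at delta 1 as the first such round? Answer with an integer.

[bits: c,b,a,e,clk,d,f,g]
t=0: Δ0=01000110 Δ1=01001110 Δ2=01101010 Δ3=11111000 Δ4=01111010 Δ5=11111010 | 5Δ
t=1: Δ0=11111010 Δ1=11110010 | 1Δ

5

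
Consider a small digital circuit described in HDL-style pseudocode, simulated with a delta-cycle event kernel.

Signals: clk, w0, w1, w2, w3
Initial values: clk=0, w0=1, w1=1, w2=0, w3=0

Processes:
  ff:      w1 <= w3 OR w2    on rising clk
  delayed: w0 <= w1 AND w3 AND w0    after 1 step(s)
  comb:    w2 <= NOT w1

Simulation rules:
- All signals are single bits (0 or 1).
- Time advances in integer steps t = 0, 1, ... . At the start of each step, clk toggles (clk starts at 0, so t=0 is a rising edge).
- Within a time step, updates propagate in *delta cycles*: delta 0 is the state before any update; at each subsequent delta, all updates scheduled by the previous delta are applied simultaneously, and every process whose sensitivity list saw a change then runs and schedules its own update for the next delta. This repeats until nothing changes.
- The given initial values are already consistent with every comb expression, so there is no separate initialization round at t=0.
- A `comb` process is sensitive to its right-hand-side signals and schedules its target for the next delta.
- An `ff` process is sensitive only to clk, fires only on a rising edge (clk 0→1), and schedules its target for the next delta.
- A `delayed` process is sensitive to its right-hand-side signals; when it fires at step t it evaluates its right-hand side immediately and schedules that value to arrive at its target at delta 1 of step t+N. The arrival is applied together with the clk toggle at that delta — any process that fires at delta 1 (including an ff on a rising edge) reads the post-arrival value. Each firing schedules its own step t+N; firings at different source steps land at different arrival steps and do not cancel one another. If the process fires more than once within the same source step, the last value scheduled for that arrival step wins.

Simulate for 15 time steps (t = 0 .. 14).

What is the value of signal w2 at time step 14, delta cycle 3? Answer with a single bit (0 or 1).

t=0 Δ0: w3=0 clk=0 w2=0 w0=1 w1=1
  Δ1: clk:0→1
  Δ2: w1:1→0
  Δ3: w2:0→1
  (3Δ to stable)
t=1 Δ0: w3=0 clk=1 w2=1 w0=1 w1=0
  Δ1: clk:1→0, w0:1→0
  (1Δ to stable)
t=2 Δ0: w3=0 clk=0 w2=1 w0=0 w1=0
  Δ1: clk:0→1
  Δ2: w1:0→1
  Δ3: w2:1→0
  (3Δ to stable)
t=3 Δ0: w3=0 clk=1 w2=0 w0=0 w1=1
  Δ1: clk:1→0
  (1Δ to stable)
t=4 Δ0: w3=0 clk=0 w2=0 w0=0 w1=1
  Δ1: clk:0→1
  Δ2: w1:1→0
  Δ3: w2:0→1
  (3Δ to stable)
t=5 Δ0: w3=0 clk=1 w2=1 w0=0 w1=0
  Δ1: clk:1→0
  (1Δ to stable)
t=6 Δ0: w3=0 clk=0 w2=1 w0=0 w1=0
  Δ1: clk:0→1
  Δ2: w1:0→1
  Δ3: w2:1→0
  (3Δ to stable)
t=7 Δ0: w3=0 clk=1 w2=0 w0=0 w1=1
  Δ1: clk:1→0
  (1Δ to stable)
t=8 Δ0: w3=0 clk=0 w2=0 w0=0 w1=1
  Δ1: clk:0→1
  Δ2: w1:1→0
  Δ3: w2:0→1
  (3Δ to stable)
t=9 Δ0: w3=0 clk=1 w2=1 w0=0 w1=0
  Δ1: clk:1→0
  (1Δ to stable)
t=10 Δ0: w3=0 clk=0 w2=1 w0=0 w1=0
  Δ1: clk:0→1
  Δ2: w1:0→1
  Δ3: w2:1→0
  (3Δ to stable)
t=11 Δ0: w3=0 clk=1 w2=0 w0=0 w1=1
  Δ1: clk:1→0
  (1Δ to stable)
t=12 Δ0: w3=0 clk=0 w2=0 w0=0 w1=1
  Δ1: clk:0→1
  Δ2: w1:1→0
  Δ3: w2:0→1
  (3Δ to stable)
t=13 Δ0: w3=0 clk=1 w2=1 w0=0 w1=0
  Δ1: clk:1→0
  (1Δ to stable)
t=14 Δ0: w3=0 clk=0 w2=1 w0=0 w1=0
  Δ1: clk:0→1
  Δ2: w1:0→1
  Δ3: w2:1→0
  (3Δ to stable)

0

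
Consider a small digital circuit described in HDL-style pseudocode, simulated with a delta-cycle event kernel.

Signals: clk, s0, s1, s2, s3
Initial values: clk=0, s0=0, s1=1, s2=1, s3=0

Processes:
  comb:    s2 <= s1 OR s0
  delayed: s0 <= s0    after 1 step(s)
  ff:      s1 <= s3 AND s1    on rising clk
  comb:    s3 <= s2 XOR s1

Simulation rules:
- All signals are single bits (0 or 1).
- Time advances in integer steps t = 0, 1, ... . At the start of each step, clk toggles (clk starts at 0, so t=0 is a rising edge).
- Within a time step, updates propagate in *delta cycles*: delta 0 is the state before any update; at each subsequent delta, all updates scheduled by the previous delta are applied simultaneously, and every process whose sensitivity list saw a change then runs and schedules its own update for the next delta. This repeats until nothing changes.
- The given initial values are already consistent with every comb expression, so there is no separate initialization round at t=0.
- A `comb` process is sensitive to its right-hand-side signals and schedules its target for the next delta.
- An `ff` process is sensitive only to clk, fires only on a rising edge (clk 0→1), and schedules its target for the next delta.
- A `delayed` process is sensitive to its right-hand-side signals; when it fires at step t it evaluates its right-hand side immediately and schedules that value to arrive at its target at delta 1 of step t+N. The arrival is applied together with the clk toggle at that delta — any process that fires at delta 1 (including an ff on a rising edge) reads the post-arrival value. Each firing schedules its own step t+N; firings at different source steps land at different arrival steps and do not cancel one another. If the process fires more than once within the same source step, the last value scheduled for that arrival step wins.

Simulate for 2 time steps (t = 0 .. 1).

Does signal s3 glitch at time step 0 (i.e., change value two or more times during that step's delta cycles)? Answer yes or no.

yes

[bits: clk,s2,s1,s3,s0]
t=0: Δ0=01100 Δ1=11100 Δ2=11000 Δ3=10010 Δ4=10000 | 4Δ
t=1: Δ0=10000 Δ1=00000 | 1Δ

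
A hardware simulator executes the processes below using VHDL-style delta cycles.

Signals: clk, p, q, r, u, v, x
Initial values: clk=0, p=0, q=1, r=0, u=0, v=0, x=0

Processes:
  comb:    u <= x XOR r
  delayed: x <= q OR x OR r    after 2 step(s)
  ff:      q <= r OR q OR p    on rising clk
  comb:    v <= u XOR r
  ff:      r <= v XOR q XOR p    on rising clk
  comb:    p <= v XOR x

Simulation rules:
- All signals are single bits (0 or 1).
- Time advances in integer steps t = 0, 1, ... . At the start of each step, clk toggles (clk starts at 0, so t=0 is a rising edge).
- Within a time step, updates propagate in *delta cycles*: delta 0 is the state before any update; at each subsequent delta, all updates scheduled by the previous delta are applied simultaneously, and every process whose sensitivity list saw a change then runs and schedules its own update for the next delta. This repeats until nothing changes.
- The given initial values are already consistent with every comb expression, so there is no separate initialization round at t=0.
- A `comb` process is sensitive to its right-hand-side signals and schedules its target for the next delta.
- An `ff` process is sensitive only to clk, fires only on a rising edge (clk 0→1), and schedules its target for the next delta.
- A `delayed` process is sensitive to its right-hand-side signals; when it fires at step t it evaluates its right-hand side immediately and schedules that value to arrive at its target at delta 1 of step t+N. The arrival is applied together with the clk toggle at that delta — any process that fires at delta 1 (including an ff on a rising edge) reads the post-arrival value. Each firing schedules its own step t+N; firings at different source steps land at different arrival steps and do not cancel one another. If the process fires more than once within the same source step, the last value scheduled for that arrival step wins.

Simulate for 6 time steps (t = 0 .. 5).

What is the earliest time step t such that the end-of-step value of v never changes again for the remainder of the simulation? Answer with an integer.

2

t=0 Δ0: clk=0 p=0 r=0 v=0 u=0 q=1 x=0
  Δ1: clk:0→1
  Δ2: r:0→1
  Δ3: v:0→1, u:0→1
  Δ4: p:0→1, v:1→0
  Δ5: p:1→0
  (5Δ to stable)
t=1 Δ0: clk=1 p=0 r=1 v=0 u=1 q=1 x=0
  Δ1: clk:1→0
  (1Δ to stable)
t=2 Δ0: clk=0 p=0 r=1 v=0 u=1 q=1 x=0
  Δ1: clk:0→1, x:0→1
  Δ2: p:0→1, u:1→0
  Δ3: v:0→1
  Δ4: p:1→0
  (4Δ to stable)
t=3 Δ0: clk=1 p=0 r=1 v=1 u=0 q=1 x=1
  Δ1: clk:1→0
  (1Δ to stable)
t=4 Δ0: clk=0 p=0 r=1 v=1 u=0 q=1 x=1
  Δ1: clk:0→1
  Δ2: r:1→0
  Δ3: v:1→0, u:0→1
  Δ4: p:0→1, v:0→1
  Δ5: p:1→0
  (5Δ to stable)
t=5 Δ0: clk=1 p=0 r=0 v=1 u=1 q=1 x=1
  Δ1: clk:1→0
  (1Δ to stable)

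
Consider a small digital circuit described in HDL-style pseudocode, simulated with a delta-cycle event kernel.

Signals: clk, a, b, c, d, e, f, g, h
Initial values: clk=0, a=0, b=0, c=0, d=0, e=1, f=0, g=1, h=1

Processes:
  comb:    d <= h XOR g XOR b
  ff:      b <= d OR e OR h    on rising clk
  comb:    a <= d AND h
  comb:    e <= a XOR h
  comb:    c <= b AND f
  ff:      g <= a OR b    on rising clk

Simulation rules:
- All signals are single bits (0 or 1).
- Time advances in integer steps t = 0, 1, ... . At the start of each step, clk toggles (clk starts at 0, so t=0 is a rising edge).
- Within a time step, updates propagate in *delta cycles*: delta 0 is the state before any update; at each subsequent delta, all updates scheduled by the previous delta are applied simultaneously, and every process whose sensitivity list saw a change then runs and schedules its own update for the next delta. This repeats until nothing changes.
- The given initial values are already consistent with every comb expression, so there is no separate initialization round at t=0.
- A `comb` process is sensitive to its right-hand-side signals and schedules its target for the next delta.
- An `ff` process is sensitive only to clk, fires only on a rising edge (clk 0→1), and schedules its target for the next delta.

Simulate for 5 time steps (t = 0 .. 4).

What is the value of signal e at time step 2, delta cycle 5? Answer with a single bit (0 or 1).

0

[bits: clk,a,d,e,b,h,c,f,g]
t=0: Δ0=000101001 Δ1=100101001 Δ2=100111000 | 2Δ
t=1: Δ0=100111000 Δ1=000111000 | 1Δ
t=2: Δ0=000111000 Δ1=100111000 Δ2=100111001 Δ3=101111001 Δ4=111111001 Δ5=111011001 | 5Δ
t=3: Δ0=111011001 Δ1=011011001 | 1Δ
t=4: Δ0=011011001 Δ1=111011001 | 1Δ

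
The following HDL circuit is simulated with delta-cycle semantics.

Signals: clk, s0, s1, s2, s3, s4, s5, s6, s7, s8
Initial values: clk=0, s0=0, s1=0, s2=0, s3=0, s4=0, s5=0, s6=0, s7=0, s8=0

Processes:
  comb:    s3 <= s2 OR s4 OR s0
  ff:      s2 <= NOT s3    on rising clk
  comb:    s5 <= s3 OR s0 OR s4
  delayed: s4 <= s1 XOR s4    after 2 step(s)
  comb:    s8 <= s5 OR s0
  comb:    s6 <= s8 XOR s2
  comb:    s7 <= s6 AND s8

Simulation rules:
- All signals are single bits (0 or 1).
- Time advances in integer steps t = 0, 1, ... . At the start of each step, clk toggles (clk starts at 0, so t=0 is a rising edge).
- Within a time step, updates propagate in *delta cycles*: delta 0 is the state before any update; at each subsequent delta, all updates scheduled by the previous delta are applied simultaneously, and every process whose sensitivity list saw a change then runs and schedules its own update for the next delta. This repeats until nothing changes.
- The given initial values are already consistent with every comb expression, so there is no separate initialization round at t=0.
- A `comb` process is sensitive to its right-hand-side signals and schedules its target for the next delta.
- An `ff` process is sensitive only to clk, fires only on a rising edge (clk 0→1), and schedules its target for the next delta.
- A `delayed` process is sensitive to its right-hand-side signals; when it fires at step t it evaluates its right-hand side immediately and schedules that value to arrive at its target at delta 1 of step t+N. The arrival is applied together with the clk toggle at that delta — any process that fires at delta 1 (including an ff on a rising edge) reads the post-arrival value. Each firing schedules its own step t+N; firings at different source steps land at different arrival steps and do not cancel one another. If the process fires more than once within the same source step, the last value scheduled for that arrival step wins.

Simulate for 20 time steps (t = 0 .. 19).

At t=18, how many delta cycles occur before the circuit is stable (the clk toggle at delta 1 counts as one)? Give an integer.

t=0 Δ0: s7=0 s2=0 s1=0 s8=0 s5=0 s0=0 clk=0 s6=0 s3=0 s4=0
  Δ1: clk:0→1
  Δ2: s2:0→1
  Δ3: s6:0→1, s3:0→1
  Δ4: s5:0→1
  Δ5: s8:0→1
  Δ6: s7:0→1, s6:1→0
  Δ7: s7:1→0
  (7Δ to stable)
t=1 Δ0: s7=0 s2=1 s1=0 s8=1 s5=1 s0=0 clk=1 s6=0 s3=1 s4=0
  Δ1: clk:1→0
  (1Δ to stable)
t=2 Δ0: s7=0 s2=1 s1=0 s8=1 s5=1 s0=0 clk=0 s6=0 s3=1 s4=0
  Δ1: clk:0→1
  Δ2: s2:1→0
  Δ3: s6:0→1, s3:1→0
  Δ4: s7:0→1, s5:1→0
  Δ5: s8:1→0
  Δ6: s7:1→0, s6:1→0
  (6Δ to stable)
t=3 Δ0: s7=0 s2=0 s1=0 s8=0 s5=0 s0=0 clk=1 s6=0 s3=0 s4=0
  Δ1: clk:1→0
  (1Δ to stable)
t=4 Δ0: s7=0 s2=0 s1=0 s8=0 s5=0 s0=0 clk=0 s6=0 s3=0 s4=0
  Δ1: clk:0→1
  Δ2: s2:0→1
  Δ3: s6:0→1, s3:0→1
  Δ4: s5:0→1
  Δ5: s8:0→1
  Δ6: s7:0→1, s6:1→0
  Δ7: s7:1→0
  (7Δ to stable)
t=5 Δ0: s7=0 s2=1 s1=0 s8=1 s5=1 s0=0 clk=1 s6=0 s3=1 s4=0
  Δ1: clk:1→0
  (1Δ to stable)
t=6 Δ0: s7=0 s2=1 s1=0 s8=1 s5=1 s0=0 clk=0 s6=0 s3=1 s4=0
  Δ1: clk:0→1
  Δ2: s2:1→0
  Δ3: s6:0→1, s3:1→0
  Δ4: s7:0→1, s5:1→0
  Δ5: s8:1→0
  Δ6: s7:1→0, s6:1→0
  (6Δ to stable)
t=7 Δ0: s7=0 s2=0 s1=0 s8=0 s5=0 s0=0 clk=1 s6=0 s3=0 s4=0
  Δ1: clk:1→0
  (1Δ to stable)
t=8 Δ0: s7=0 s2=0 s1=0 s8=0 s5=0 s0=0 clk=0 s6=0 s3=0 s4=0
  Δ1: clk:0→1
  Δ2: s2:0→1
  Δ3: s6:0→1, s3:0→1
  Δ4: s5:0→1
  Δ5: s8:0→1
  Δ6: s7:0→1, s6:1→0
  Δ7: s7:1→0
  (7Δ to stable)
t=9 Δ0: s7=0 s2=1 s1=0 s8=1 s5=1 s0=0 clk=1 s6=0 s3=1 s4=0
  Δ1: clk:1→0
  (1Δ to stable)
t=10 Δ0: s7=0 s2=1 s1=0 s8=1 s5=1 s0=0 clk=0 s6=0 s3=1 s4=0
  Δ1: clk:0→1
  Δ2: s2:1→0
  Δ3: s6:0→1, s3:1→0
  Δ4: s7:0→1, s5:1→0
  Δ5: s8:1→0
  Δ6: s7:1→0, s6:1→0
  (6Δ to stable)
t=11 Δ0: s7=0 s2=0 s1=0 s8=0 s5=0 s0=0 clk=1 s6=0 s3=0 s4=0
  Δ1: clk:1→0
  (1Δ to stable)
t=12 Δ0: s7=0 s2=0 s1=0 s8=0 s5=0 s0=0 clk=0 s6=0 s3=0 s4=0
  Δ1: clk:0→1
  Δ2: s2:0→1
  Δ3: s6:0→1, s3:0→1
  Δ4: s5:0→1
  Δ5: s8:0→1
  Δ6: s7:0→1, s6:1→0
  Δ7: s7:1→0
  (7Δ to stable)
t=13 Δ0: s7=0 s2=1 s1=0 s8=1 s5=1 s0=0 clk=1 s6=0 s3=1 s4=0
  Δ1: clk:1→0
  (1Δ to stable)
t=14 Δ0: s7=0 s2=1 s1=0 s8=1 s5=1 s0=0 clk=0 s6=0 s3=1 s4=0
  Δ1: clk:0→1
  Δ2: s2:1→0
  Δ3: s6:0→1, s3:1→0
  Δ4: s7:0→1, s5:1→0
  Δ5: s8:1→0
  Δ6: s7:1→0, s6:1→0
  (6Δ to stable)
t=15 Δ0: s7=0 s2=0 s1=0 s8=0 s5=0 s0=0 clk=1 s6=0 s3=0 s4=0
  Δ1: clk:1→0
  (1Δ to stable)
t=16 Δ0: s7=0 s2=0 s1=0 s8=0 s5=0 s0=0 clk=0 s6=0 s3=0 s4=0
  Δ1: clk:0→1
  Δ2: s2:0→1
  Δ3: s6:0→1, s3:0→1
  Δ4: s5:0→1
  Δ5: s8:0→1
  Δ6: s7:0→1, s6:1→0
  Δ7: s7:1→0
  (7Δ to stable)
t=17 Δ0: s7=0 s2=1 s1=0 s8=1 s5=1 s0=0 clk=1 s6=0 s3=1 s4=0
  Δ1: clk:1→0
  (1Δ to stable)
t=18 Δ0: s7=0 s2=1 s1=0 s8=1 s5=1 s0=0 clk=0 s6=0 s3=1 s4=0
  Δ1: clk:0→1
  Δ2: s2:1→0
  Δ3: s6:0→1, s3:1→0
  Δ4: s7:0→1, s5:1→0
  Δ5: s8:1→0
  Δ6: s7:1→0, s6:1→0
  (6Δ to stable)
t=19 Δ0: s7=0 s2=0 s1=0 s8=0 s5=0 s0=0 clk=1 s6=0 s3=0 s4=0
  Δ1: clk:1→0
  (1Δ to stable)

6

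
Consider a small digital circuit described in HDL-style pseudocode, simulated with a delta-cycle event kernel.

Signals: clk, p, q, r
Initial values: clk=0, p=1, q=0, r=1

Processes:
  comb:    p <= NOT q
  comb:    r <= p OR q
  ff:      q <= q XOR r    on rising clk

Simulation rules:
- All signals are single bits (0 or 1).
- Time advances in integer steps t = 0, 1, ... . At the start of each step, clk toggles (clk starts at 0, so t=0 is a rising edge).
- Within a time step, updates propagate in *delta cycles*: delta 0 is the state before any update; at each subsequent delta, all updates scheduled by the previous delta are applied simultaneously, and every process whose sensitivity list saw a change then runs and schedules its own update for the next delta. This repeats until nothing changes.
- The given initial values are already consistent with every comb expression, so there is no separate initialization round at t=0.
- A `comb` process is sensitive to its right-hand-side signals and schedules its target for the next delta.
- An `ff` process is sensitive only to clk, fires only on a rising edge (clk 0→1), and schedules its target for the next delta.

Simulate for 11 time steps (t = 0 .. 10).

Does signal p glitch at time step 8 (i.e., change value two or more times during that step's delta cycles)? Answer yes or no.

t=0 Δ0: clk=0 q=0 r=1 p=1
  Δ1: clk:0→1
  Δ2: q:0→1
  Δ3: p:1→0
  (3Δ to stable)
t=1 Δ0: clk=1 q=1 r=1 p=0
  Δ1: clk:1→0
  (1Δ to stable)
t=2 Δ0: clk=0 q=1 r=1 p=0
  Δ1: clk:0→1
  Δ2: q:1→0
  Δ3: r:1→0, p:0→1
  Δ4: r:0→1
  (4Δ to stable)
t=3 Δ0: clk=1 q=0 r=1 p=1
  Δ1: clk:1→0
  (1Δ to stable)
t=4 Δ0: clk=0 q=0 r=1 p=1
  Δ1: clk:0→1
  Δ2: q:0→1
  Δ3: p:1→0
  (3Δ to stable)
t=5 Δ0: clk=1 q=1 r=1 p=0
  Δ1: clk:1→0
  (1Δ to stable)
t=6 Δ0: clk=0 q=1 r=1 p=0
  Δ1: clk:0→1
  Δ2: q:1→0
  Δ3: r:1→0, p:0→1
  Δ4: r:0→1
  (4Δ to stable)
t=7 Δ0: clk=1 q=0 r=1 p=1
  Δ1: clk:1→0
  (1Δ to stable)
t=8 Δ0: clk=0 q=0 r=1 p=1
  Δ1: clk:0→1
  Δ2: q:0→1
  Δ3: p:1→0
  (3Δ to stable)
t=9 Δ0: clk=1 q=1 r=1 p=0
  Δ1: clk:1→0
  (1Δ to stable)
t=10 Δ0: clk=0 q=1 r=1 p=0
  Δ1: clk:0→1
  Δ2: q:1→0
  Δ3: r:1→0, p:0→1
  Δ4: r:0→1
  (4Δ to stable)

no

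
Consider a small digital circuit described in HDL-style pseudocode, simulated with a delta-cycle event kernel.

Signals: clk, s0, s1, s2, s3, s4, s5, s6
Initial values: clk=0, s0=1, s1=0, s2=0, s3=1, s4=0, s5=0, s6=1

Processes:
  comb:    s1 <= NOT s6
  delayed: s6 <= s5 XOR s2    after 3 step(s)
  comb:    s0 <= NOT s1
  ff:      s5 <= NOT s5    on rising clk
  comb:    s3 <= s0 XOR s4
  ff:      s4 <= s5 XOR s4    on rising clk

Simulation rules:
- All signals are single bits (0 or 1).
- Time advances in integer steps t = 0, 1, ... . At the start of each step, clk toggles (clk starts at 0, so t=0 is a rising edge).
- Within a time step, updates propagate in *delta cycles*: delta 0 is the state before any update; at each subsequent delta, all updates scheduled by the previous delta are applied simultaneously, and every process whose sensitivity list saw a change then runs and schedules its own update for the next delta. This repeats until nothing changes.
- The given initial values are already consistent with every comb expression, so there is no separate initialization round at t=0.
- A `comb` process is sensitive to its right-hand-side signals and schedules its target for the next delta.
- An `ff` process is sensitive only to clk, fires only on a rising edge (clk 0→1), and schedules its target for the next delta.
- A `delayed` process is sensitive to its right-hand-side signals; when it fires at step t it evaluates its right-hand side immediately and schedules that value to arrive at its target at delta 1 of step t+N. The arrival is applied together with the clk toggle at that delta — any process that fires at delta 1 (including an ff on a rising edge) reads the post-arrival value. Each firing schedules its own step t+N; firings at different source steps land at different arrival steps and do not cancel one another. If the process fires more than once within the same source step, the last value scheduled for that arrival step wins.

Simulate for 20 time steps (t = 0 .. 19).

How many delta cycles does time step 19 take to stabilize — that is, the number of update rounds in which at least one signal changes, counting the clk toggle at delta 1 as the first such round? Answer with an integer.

4

t0.Δ0 s6=1 s0=1 s4=0 s3=1 clk=0 s5=0 s2=0 s1=0
t0.Δ1 s6=1 s0=1 s4=0 s3=1 clk=1 s5=0 s2=0 s1=0
t0.Δ2 s6=1 s0=1 s4=0 s3=1 clk=1 s5=1 s2=0 s1=0
t1.Δ0 s6=1 s0=1 s4=0 s3=1 clk=1 s5=1 s2=0 s1=0
t1.Δ1 s6=1 s0=1 s4=0 s3=1 clk=0 s5=1 s2=0 s1=0
t2.Δ0 s6=1 s0=1 s4=0 s3=1 clk=0 s5=1 s2=0 s1=0
t2.Δ1 s6=1 s0=1 s4=0 s3=1 clk=1 s5=1 s2=0 s1=0
t2.Δ2 s6=1 s0=1 s4=1 s3=1 clk=1 s5=0 s2=0 s1=0
t2.Δ3 s6=1 s0=1 s4=1 s3=0 clk=1 s5=0 s2=0 s1=0
t3.Δ0 s6=1 s0=1 s4=1 s3=0 clk=1 s5=0 s2=0 s1=0
t3.Δ1 s6=1 s0=1 s4=1 s3=0 clk=0 s5=0 s2=0 s1=0
t4.Δ0 s6=1 s0=1 s4=1 s3=0 clk=0 s5=0 s2=0 s1=0
t4.Δ1 s6=1 s0=1 s4=1 s3=0 clk=1 s5=0 s2=0 s1=0
t4.Δ2 s6=1 s0=1 s4=1 s3=0 clk=1 s5=1 s2=0 s1=0
t5.Δ0 s6=1 s0=1 s4=1 s3=0 clk=1 s5=1 s2=0 s1=0
t5.Δ1 s6=0 s0=1 s4=1 s3=0 clk=0 s5=1 s2=0 s1=0
t5.Δ2 s6=0 s0=1 s4=1 s3=0 clk=0 s5=1 s2=0 s1=1
t5.Δ3 s6=0 s0=0 s4=1 s3=0 clk=0 s5=1 s2=0 s1=1
t5.Δ4 s6=0 s0=0 s4=1 s3=1 clk=0 s5=1 s2=0 s1=1
t6.Δ0 s6=0 s0=0 s4=1 s3=1 clk=0 s5=1 s2=0 s1=1
t6.Δ1 s6=0 s0=0 s4=1 s3=1 clk=1 s5=1 s2=0 s1=1
t6.Δ2 s6=0 s0=0 s4=0 s3=1 clk=1 s5=0 s2=0 s1=1
t6.Δ3 s6=0 s0=0 s4=0 s3=0 clk=1 s5=0 s2=0 s1=1
t7.Δ0 s6=0 s0=0 s4=0 s3=0 clk=1 s5=0 s2=0 s1=1
t7.Δ1 s6=1 s0=0 s4=0 s3=0 clk=0 s5=0 s2=0 s1=1
t7.Δ2 s6=1 s0=0 s4=0 s3=0 clk=0 s5=0 s2=0 s1=0
t7.Δ3 s6=1 s0=1 s4=0 s3=0 clk=0 s5=0 s2=0 s1=0
t7.Δ4 s6=1 s0=1 s4=0 s3=1 clk=0 s5=0 s2=0 s1=0
t8.Δ0 s6=1 s0=1 s4=0 s3=1 clk=0 s5=0 s2=0 s1=0
t8.Δ1 s6=1 s0=1 s4=0 s3=1 clk=1 s5=0 s2=0 s1=0
t8.Δ2 s6=1 s0=1 s4=0 s3=1 clk=1 s5=1 s2=0 s1=0
t9.Δ0 s6=1 s0=1 s4=0 s3=1 clk=1 s5=1 s2=0 s1=0
t9.Δ1 s6=0 s0=1 s4=0 s3=1 clk=0 s5=1 s2=0 s1=0
t9.Δ2 s6=0 s0=1 s4=0 s3=1 clk=0 s5=1 s2=0 s1=1
t9.Δ3 s6=0 s0=0 s4=0 s3=1 clk=0 s5=1 s2=0 s1=1
t9.Δ4 s6=0 s0=0 s4=0 s3=0 clk=0 s5=1 s2=0 s1=1
t10.Δ0 s6=0 s0=0 s4=0 s3=0 clk=0 s5=1 s2=0 s1=1
t10.Δ1 s6=0 s0=0 s4=0 s3=0 clk=1 s5=1 s2=0 s1=1
t10.Δ2 s6=0 s0=0 s4=1 s3=0 clk=1 s5=0 s2=0 s1=1
t10.Δ3 s6=0 s0=0 s4=1 s3=1 clk=1 s5=0 s2=0 s1=1
t11.Δ0 s6=0 s0=0 s4=1 s3=1 clk=1 s5=0 s2=0 s1=1
t11.Δ1 s6=1 s0=0 s4=1 s3=1 clk=0 s5=0 s2=0 s1=1
t11.Δ2 s6=1 s0=0 s4=1 s3=1 clk=0 s5=0 s2=0 s1=0
t11.Δ3 s6=1 s0=1 s4=1 s3=1 clk=0 s5=0 s2=0 s1=0
t11.Δ4 s6=1 s0=1 s4=1 s3=0 clk=0 s5=0 s2=0 s1=0
t12.Δ0 s6=1 s0=1 s4=1 s3=0 clk=0 s5=0 s2=0 s1=0
t12.Δ1 s6=1 s0=1 s4=1 s3=0 clk=1 s5=0 s2=0 s1=0
t12.Δ2 s6=1 s0=1 s4=1 s3=0 clk=1 s5=1 s2=0 s1=0
t13.Δ0 s6=1 s0=1 s4=1 s3=0 clk=1 s5=1 s2=0 s1=0
t13.Δ1 s6=0 s0=1 s4=1 s3=0 clk=0 s5=1 s2=0 s1=0
t13.Δ2 s6=0 s0=1 s4=1 s3=0 clk=0 s5=1 s2=0 s1=1
t13.Δ3 s6=0 s0=0 s4=1 s3=0 clk=0 s5=1 s2=0 s1=1
t13.Δ4 s6=0 s0=0 s4=1 s3=1 clk=0 s5=1 s2=0 s1=1
t14.Δ0 s6=0 s0=0 s4=1 s3=1 clk=0 s5=1 s2=0 s1=1
t14.Δ1 s6=0 s0=0 s4=1 s3=1 clk=1 s5=1 s2=0 s1=1
t14.Δ2 s6=0 s0=0 s4=0 s3=1 clk=1 s5=0 s2=0 s1=1
t14.Δ3 s6=0 s0=0 s4=0 s3=0 clk=1 s5=0 s2=0 s1=1
t15.Δ0 s6=0 s0=0 s4=0 s3=0 clk=1 s5=0 s2=0 s1=1
t15.Δ1 s6=1 s0=0 s4=0 s3=0 clk=0 s5=0 s2=0 s1=1
t15.Δ2 s6=1 s0=0 s4=0 s3=0 clk=0 s5=0 s2=0 s1=0
t15.Δ3 s6=1 s0=1 s4=0 s3=0 clk=0 s5=0 s2=0 s1=0
t15.Δ4 s6=1 s0=1 s4=0 s3=1 clk=0 s5=0 s2=0 s1=0
t16.Δ0 s6=1 s0=1 s4=0 s3=1 clk=0 s5=0 s2=0 s1=0
t16.Δ1 s6=1 s0=1 s4=0 s3=1 clk=1 s5=0 s2=0 s1=0
t16.Δ2 s6=1 s0=1 s4=0 s3=1 clk=1 s5=1 s2=0 s1=0
t17.Δ0 s6=1 s0=1 s4=0 s3=1 clk=1 s5=1 s2=0 s1=0
t17.Δ1 s6=0 s0=1 s4=0 s3=1 clk=0 s5=1 s2=0 s1=0
t17.Δ2 s6=0 s0=1 s4=0 s3=1 clk=0 s5=1 s2=0 s1=1
t17.Δ3 s6=0 s0=0 s4=0 s3=1 clk=0 s5=1 s2=0 s1=1
t17.Δ4 s6=0 s0=0 s4=0 s3=0 clk=0 s5=1 s2=0 s1=1
t18.Δ0 s6=0 s0=0 s4=0 s3=0 clk=0 s5=1 s2=0 s1=1
t18.Δ1 s6=0 s0=0 s4=0 s3=0 clk=1 s5=1 s2=0 s1=1
t18.Δ2 s6=0 s0=0 s4=1 s3=0 clk=1 s5=0 s2=0 s1=1
t18.Δ3 s6=0 s0=0 s4=1 s3=1 clk=1 s5=0 s2=0 s1=1
t19.Δ0 s6=0 s0=0 s4=1 s3=1 clk=1 s5=0 s2=0 s1=1
t19.Δ1 s6=1 s0=0 s4=1 s3=1 clk=0 s5=0 s2=0 s1=1
t19.Δ2 s6=1 s0=0 s4=1 s3=1 clk=0 s5=0 s2=0 s1=0
t19.Δ3 s6=1 s0=1 s4=1 s3=1 clk=0 s5=0 s2=0 s1=0
t19.Δ4 s6=1 s0=1 s4=1 s3=0 clk=0 s5=0 s2=0 s1=0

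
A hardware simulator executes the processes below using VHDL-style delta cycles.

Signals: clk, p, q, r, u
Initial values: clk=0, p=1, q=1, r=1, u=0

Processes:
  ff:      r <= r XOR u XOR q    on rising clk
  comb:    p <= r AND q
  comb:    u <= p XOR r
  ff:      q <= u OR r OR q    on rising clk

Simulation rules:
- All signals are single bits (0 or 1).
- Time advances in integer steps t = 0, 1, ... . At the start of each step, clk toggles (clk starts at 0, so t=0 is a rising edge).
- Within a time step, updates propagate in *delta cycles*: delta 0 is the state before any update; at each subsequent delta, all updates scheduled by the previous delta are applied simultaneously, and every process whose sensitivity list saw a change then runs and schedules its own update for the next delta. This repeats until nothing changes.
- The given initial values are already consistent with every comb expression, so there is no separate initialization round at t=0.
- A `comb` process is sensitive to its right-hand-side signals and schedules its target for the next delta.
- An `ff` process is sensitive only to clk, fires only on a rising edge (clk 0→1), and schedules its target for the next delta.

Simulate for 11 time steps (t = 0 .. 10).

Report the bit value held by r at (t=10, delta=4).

1

[bits: u,clk,q,r,p]
t=0: Δ0=00111 Δ1=01111 Δ2=01101 Δ3=11100 Δ4=01100 | 4Δ
t=1: Δ0=01100 Δ1=00100 | 1Δ
t=2: Δ0=00100 Δ1=01100 Δ2=01110 Δ3=11111 Δ4=01111 | 4Δ
t=3: Δ0=01111 Δ1=00111 | 1Δ
t=4: Δ0=00111 Δ1=01111 Δ2=01101 Δ3=11100 Δ4=01100 | 4Δ
t=5: Δ0=01100 Δ1=00100 | 1Δ
t=6: Δ0=00100 Δ1=01100 Δ2=01110 Δ3=11111 Δ4=01111 | 4Δ
t=7: Δ0=01111 Δ1=00111 | 1Δ
t=8: Δ0=00111 Δ1=01111 Δ2=01101 Δ3=11100 Δ4=01100 | 4Δ
t=9: Δ0=01100 Δ1=00100 | 1Δ
t=10: Δ0=00100 Δ1=01100 Δ2=01110 Δ3=11111 Δ4=01111 | 4Δ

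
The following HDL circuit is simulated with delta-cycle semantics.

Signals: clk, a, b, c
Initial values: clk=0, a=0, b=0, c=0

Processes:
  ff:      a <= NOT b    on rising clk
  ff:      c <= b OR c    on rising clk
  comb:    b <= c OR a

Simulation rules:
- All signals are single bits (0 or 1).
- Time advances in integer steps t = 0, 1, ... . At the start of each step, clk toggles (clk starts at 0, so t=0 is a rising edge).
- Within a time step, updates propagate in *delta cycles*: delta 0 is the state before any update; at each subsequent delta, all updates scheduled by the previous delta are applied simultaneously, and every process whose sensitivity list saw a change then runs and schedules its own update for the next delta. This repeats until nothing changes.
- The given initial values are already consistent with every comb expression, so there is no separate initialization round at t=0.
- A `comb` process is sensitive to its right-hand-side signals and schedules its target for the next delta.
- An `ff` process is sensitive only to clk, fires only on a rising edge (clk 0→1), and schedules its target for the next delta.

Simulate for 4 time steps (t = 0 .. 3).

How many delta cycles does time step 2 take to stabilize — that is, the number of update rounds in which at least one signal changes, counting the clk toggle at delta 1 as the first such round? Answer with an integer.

t0.Δ0 clk=0 b=0 c=0 a=0
t0.Δ1 clk=1 b=0 c=0 a=0
t0.Δ2 clk=1 b=0 c=0 a=1
t0.Δ3 clk=1 b=1 c=0 a=1
t1.Δ0 clk=1 b=1 c=0 a=1
t1.Δ1 clk=0 b=1 c=0 a=1
t2.Δ0 clk=0 b=1 c=0 a=1
t2.Δ1 clk=1 b=1 c=0 a=1
t2.Δ2 clk=1 b=1 c=1 a=0
t3.Δ0 clk=1 b=1 c=1 a=0
t3.Δ1 clk=0 b=1 c=1 a=0

2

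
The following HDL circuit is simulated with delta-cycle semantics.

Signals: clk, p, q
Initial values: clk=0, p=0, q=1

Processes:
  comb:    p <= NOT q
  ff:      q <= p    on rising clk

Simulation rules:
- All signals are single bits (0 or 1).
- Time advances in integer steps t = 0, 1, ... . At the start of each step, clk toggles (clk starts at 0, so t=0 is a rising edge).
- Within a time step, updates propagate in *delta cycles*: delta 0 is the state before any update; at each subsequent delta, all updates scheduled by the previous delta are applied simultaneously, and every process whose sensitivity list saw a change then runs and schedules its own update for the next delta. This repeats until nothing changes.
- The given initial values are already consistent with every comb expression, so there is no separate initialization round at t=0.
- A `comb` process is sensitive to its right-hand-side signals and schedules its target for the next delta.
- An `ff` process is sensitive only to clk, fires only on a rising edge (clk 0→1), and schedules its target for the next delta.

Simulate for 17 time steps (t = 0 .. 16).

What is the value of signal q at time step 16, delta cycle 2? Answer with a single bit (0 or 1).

0

[bits: p,clk,q]
t=0: Δ0=001 Δ1=011 Δ2=010 Δ3=110 | 3Δ
t=1: Δ0=110 Δ1=100 | 1Δ
t=2: Δ0=100 Δ1=110 Δ2=111 Δ3=011 | 3Δ
t=3: Δ0=011 Δ1=001 | 1Δ
t=4: Δ0=001 Δ1=011 Δ2=010 Δ3=110 | 3Δ
t=5: Δ0=110 Δ1=100 | 1Δ
t=6: Δ0=100 Δ1=110 Δ2=111 Δ3=011 | 3Δ
t=7: Δ0=011 Δ1=001 | 1Δ
t=8: Δ0=001 Δ1=011 Δ2=010 Δ3=110 | 3Δ
t=9: Δ0=110 Δ1=100 | 1Δ
t=10: Δ0=100 Δ1=110 Δ2=111 Δ3=011 | 3Δ
t=11: Δ0=011 Δ1=001 | 1Δ
t=12: Δ0=001 Δ1=011 Δ2=010 Δ3=110 | 3Δ
t=13: Δ0=110 Δ1=100 | 1Δ
t=14: Δ0=100 Δ1=110 Δ2=111 Δ3=011 | 3Δ
t=15: Δ0=011 Δ1=001 | 1Δ
t=16: Δ0=001 Δ1=011 Δ2=010 Δ3=110 | 3Δ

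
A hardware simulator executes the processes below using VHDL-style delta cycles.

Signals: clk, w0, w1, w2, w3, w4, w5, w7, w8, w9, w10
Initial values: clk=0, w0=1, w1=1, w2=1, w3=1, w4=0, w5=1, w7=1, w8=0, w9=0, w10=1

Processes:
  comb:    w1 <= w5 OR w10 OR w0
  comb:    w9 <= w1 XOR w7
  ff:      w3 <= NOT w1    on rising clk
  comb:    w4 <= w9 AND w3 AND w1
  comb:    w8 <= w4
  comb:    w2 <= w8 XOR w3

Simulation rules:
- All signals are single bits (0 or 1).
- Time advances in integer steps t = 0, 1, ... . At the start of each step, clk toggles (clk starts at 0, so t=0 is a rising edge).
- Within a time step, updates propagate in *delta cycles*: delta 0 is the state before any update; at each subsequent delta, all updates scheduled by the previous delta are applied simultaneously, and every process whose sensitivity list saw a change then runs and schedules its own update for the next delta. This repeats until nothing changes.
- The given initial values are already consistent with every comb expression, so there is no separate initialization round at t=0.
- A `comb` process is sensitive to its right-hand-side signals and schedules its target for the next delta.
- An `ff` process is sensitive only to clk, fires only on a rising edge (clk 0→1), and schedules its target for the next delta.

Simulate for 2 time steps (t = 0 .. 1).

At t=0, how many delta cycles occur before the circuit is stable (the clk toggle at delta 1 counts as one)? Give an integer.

[bits: w8,w7,w5,w0,w3,w10,w2,clk,w4,w1,w9]
t=0: Δ0=01111110010 Δ1=01111111010 Δ2=01110111010 Δ3=01110101010 | 3Δ
t=1: Δ0=01110101010 Δ1=01110100010 | 1Δ

3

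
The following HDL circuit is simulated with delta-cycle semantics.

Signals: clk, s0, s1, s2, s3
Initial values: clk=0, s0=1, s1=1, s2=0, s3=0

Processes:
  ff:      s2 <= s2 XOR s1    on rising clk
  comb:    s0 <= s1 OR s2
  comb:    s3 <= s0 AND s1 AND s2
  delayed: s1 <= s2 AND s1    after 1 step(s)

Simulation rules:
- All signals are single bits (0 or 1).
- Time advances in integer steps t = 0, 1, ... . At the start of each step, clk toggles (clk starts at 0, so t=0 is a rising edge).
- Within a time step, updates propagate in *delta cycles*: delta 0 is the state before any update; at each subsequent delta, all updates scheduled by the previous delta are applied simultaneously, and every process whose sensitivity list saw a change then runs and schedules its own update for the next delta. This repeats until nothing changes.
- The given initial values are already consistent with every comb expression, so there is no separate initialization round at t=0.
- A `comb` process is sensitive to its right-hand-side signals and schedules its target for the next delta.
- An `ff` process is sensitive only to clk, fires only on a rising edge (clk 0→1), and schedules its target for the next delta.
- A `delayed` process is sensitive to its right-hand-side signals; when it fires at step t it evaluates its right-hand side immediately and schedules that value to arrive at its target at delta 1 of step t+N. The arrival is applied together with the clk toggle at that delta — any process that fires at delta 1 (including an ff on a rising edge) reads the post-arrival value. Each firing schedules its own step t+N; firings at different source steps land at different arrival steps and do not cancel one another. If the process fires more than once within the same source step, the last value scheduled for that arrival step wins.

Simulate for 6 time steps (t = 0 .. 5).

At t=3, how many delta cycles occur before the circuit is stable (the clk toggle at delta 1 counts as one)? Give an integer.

t0.Δ0 s0=1 clk=0 s2=0 s3=0 s1=1
t0.Δ1 s0=1 clk=1 s2=0 s3=0 s1=1
t0.Δ2 s0=1 clk=1 s2=1 s3=0 s1=1
t0.Δ3 s0=1 clk=1 s2=1 s3=1 s1=1
t1.Δ0 s0=1 clk=1 s2=1 s3=1 s1=1
t1.Δ1 s0=1 clk=0 s2=1 s3=1 s1=1
t2.Δ0 s0=1 clk=0 s2=1 s3=1 s1=1
t2.Δ1 s0=1 clk=1 s2=1 s3=1 s1=1
t2.Δ2 s0=1 clk=1 s2=0 s3=1 s1=1
t2.Δ3 s0=1 clk=1 s2=0 s3=0 s1=1
t3.Δ0 s0=1 clk=1 s2=0 s3=0 s1=1
t3.Δ1 s0=1 clk=0 s2=0 s3=0 s1=0
t3.Δ2 s0=0 clk=0 s2=0 s3=0 s1=0
t4.Δ0 s0=0 clk=0 s2=0 s3=0 s1=0
t4.Δ1 s0=0 clk=1 s2=0 s3=0 s1=0
t5.Δ0 s0=0 clk=1 s2=0 s3=0 s1=0
t5.Δ1 s0=0 clk=0 s2=0 s3=0 s1=0

2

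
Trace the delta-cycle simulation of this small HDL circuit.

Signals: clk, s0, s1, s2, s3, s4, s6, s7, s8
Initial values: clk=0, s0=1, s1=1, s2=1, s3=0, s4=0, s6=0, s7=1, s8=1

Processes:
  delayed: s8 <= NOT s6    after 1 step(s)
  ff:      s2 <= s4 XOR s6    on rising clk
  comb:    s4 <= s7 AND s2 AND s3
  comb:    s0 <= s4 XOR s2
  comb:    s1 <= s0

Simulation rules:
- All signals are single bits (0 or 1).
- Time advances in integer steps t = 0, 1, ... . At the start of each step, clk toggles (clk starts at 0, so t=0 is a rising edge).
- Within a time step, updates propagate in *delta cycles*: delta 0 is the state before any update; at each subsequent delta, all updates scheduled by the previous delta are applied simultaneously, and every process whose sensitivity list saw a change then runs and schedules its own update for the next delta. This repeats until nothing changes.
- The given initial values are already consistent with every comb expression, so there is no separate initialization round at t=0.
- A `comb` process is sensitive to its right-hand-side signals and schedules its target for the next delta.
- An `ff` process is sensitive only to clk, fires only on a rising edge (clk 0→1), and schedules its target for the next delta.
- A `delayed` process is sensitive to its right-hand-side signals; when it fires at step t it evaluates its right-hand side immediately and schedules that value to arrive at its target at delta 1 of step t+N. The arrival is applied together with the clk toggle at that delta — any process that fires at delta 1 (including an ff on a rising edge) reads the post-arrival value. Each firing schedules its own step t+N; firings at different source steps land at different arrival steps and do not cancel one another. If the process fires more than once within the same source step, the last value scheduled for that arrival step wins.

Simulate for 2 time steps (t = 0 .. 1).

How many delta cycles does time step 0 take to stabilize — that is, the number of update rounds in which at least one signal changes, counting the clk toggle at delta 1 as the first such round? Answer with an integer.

t=0 Δ0: clk=0 s7=1 s2=1 s0=1 s3=0 s8=1 s1=1 s4=0 s6=0
  Δ1: clk:0→1
  Δ2: s2:1→0
  Δ3: s0:1→0
  Δ4: s1:1→0
  (4Δ to stable)
t=1 Δ0: clk=1 s7=1 s2=0 s0=0 s3=0 s8=1 s1=0 s4=0 s6=0
  Δ1: clk:1→0
  (1Δ to stable)

4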